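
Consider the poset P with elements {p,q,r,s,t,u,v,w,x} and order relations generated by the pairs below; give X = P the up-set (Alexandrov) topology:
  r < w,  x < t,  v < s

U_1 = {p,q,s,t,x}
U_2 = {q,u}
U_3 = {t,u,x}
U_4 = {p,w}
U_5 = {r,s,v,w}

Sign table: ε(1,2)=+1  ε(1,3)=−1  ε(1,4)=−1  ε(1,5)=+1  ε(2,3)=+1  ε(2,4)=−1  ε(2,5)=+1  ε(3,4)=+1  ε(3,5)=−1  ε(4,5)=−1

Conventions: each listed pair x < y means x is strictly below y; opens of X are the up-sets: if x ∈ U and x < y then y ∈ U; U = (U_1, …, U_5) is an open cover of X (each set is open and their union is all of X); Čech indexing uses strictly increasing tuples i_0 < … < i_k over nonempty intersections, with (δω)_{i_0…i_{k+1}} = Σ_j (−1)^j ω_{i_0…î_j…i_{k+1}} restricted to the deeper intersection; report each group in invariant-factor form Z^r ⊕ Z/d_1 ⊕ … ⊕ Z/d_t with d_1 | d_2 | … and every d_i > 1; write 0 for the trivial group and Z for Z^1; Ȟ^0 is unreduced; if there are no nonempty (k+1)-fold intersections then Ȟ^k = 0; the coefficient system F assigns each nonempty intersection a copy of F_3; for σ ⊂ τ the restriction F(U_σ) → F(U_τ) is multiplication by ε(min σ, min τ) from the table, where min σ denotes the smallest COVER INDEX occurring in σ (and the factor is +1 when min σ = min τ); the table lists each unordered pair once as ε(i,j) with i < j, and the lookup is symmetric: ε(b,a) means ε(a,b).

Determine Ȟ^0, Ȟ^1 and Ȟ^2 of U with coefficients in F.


nonempty overlaps:
  U12={q} U13={t,x} U14={p} U15={s} U23={u} U45={w}
C dims 5,6; δ0: rk_F3 5
degree 0: 5−5−0 = 0 → Ȟ^0 ≅ 0
degree 1: 6−0−5 = 1 → Ȟ^1 ≅ Z/3
degree 2: 0−0−0 = 0 → Ȟ^2 ≅ 0

Ȟ^0 = 0; Ȟ^1 = Z/3; Ȟ^2 = 0


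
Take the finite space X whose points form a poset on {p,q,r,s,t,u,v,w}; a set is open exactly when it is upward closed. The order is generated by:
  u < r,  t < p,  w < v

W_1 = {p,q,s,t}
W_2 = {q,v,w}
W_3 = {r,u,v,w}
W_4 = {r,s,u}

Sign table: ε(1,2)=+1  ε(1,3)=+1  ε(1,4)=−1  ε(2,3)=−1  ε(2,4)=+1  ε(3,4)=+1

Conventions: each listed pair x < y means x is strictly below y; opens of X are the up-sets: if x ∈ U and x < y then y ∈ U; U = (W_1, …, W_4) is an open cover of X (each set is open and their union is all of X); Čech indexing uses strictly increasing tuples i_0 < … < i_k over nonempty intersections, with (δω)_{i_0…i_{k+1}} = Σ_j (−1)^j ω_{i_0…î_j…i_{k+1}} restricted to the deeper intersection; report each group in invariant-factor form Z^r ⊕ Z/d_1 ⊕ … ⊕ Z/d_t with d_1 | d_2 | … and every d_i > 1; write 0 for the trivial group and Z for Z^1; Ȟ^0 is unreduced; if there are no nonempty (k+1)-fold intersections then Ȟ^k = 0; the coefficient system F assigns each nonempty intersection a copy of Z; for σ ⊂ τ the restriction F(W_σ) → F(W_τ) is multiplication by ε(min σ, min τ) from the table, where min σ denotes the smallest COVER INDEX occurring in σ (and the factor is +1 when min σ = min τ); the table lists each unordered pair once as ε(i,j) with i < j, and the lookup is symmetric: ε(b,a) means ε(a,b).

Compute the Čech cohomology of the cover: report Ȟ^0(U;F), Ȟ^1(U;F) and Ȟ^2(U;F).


Ȟ^0 = Z, Ȟ^1 = Z, Ȟ^2 = 0

nonempty overlaps:
  W12={q} W14={s} W23={v,w} W34={r,u}
C dims 4,4; δ0: rk 3, SNF 1^3
degree 0: 4−3−0 = 1 → Ȟ^0 ≅ Z
degree 1: 4−0−3 = 1 → Ȟ^1 ≅ Z
degree 2: 0−0−0 = 0 → Ȟ^2 ≅ 0


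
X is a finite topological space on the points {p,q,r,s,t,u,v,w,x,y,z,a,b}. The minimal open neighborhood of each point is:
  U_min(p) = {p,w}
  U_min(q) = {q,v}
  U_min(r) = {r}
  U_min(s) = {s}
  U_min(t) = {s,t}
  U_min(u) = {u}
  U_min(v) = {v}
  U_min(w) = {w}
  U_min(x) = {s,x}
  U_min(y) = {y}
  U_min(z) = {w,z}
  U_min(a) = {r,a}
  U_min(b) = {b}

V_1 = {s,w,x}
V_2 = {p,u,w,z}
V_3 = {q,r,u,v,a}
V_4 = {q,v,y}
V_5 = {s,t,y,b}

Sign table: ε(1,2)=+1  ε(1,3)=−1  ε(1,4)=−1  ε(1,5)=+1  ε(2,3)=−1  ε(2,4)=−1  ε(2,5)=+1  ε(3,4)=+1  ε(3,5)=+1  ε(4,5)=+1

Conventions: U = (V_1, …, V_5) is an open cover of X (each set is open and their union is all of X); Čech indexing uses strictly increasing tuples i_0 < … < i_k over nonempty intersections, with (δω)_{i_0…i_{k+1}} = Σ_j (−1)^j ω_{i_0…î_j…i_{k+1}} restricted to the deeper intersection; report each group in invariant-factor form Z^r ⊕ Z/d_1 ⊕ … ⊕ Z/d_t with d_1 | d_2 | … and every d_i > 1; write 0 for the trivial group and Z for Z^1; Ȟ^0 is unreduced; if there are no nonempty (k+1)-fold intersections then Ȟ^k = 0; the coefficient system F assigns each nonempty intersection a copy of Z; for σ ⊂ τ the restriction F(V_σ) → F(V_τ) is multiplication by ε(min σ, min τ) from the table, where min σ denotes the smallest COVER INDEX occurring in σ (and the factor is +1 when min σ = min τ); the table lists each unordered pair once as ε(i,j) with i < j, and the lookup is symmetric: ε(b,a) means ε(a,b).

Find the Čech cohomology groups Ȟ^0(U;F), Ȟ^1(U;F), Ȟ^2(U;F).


nonempty intersections:
  V12={w} V15={s} V23={u} V34={q,v} V45={y}
C dims 5,5; δ0: rk 5, SNF 1^4·2
Ȟ^0: (5−5)−0=0 ⇒ 0
Ȟ^1: (5−0)−5=0 plus torsion [2] ⇒ Z/2
Ȟ^2: (0−0)−0=0 ⇒ 0

Ȟ^0 ≅ 0, Ȟ^1 ≅ Z/2, Ȟ^2 ≅ 0


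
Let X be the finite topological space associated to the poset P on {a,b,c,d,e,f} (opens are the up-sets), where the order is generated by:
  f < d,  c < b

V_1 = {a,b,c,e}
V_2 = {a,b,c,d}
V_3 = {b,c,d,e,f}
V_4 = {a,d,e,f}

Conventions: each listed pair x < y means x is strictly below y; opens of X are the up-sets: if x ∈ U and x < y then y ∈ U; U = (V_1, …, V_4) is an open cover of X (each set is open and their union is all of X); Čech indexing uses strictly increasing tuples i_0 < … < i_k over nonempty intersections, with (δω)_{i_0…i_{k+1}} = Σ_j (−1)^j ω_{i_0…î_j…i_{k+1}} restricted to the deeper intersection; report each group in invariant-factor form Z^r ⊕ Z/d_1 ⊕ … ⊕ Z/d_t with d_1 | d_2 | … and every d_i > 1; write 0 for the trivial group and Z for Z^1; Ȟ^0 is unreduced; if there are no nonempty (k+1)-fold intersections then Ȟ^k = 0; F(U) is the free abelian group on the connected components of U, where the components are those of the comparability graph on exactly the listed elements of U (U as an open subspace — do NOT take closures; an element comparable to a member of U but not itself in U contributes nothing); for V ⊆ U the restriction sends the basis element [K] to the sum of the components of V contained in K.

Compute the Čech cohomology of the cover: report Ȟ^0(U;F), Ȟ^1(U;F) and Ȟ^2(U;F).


nonempty overlaps:
  V12={a,b,c} V13={b,c,e} V14={a,e} V23={b,c,d} V24={a,d} V34={d,e,f}
  V123={b,c} V124={a} V134={e} V234={d}
components per intersection:
  V1: {a} {b,c} {e}
  V2: {a} {b,c} {d}
  V3: {b,c} {d,f} {e}
  V4: {a} {d,f} {e}
  V12: {a} {b,c}
  V13: {b,c} {e}
  V14: {a} {e}
  V23: {b,c} {d}
  V24: {a} {d}
  V34: {d,f} {e}
  V123: {b,c}
  V124: {a}
  V134: {e}
  V234: {d}
C dims 12,12,4; δ0: rk 8, SNF 1^8; δ1: rk 4, SNF 1^4
degree 0: 12−8−0 = 4 → Ȟ^0 ≅ Z^4
degree 1: 12−4−8 = 0 → Ȟ^1 ≅ 0
degree 2: 4−0−4 = 0 → Ȟ^2 ≅ 0

Ȟ^0 ≅ Z^4; Ȟ^1 ≅ 0; Ȟ^2 ≅ 0


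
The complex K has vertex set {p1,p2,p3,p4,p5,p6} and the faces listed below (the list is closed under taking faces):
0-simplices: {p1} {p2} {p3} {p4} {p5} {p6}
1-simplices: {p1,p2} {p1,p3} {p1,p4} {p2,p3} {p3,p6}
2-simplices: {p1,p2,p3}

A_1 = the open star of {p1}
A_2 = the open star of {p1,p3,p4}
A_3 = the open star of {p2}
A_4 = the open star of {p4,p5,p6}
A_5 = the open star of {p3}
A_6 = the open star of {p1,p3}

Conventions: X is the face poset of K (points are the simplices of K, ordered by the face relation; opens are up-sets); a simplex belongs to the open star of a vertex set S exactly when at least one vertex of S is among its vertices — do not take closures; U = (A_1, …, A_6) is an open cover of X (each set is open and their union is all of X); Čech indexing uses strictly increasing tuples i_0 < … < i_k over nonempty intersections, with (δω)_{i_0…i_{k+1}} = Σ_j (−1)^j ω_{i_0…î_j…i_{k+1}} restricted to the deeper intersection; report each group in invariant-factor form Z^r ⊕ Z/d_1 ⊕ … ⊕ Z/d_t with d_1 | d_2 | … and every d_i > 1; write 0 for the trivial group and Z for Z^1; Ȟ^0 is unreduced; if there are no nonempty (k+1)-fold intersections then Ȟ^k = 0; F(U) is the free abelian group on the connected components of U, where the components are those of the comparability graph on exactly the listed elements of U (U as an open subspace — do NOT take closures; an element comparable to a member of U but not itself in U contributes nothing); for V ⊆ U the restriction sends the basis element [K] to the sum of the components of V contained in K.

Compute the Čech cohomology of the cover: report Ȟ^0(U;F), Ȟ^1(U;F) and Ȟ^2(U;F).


Ȟ^0(U;F) ≅ Z^2, Ȟ^1(U;F) ≅ 0, Ȟ^2(U;F) ≅ 0

intersection data:
  A1={{p1},{p1,p2},{p1,p3},{p1,p4},{p1,p2,p3}} A2={{p1},{p3},{p4},{p1,p2},{p1,p3},{p1,p4},{p2,p3},{p3,p6},{p1,p2,p3}} A3={{p2},{p1,p2},{p2,p3},{p1,p2,p3}} A4={{p4},{p5},{p6},{p1,p4},{p3,p6}} A5={{p3},{p1,p3},{p2,p3},{p3,p6},{p1,p2,p3}} A6={{p1},{p3},{p1,p2},{p1,p3},{p1,p4},{p2,p3},{p3,p6},{p1,p2,p3}}
  A12={{p1},{p1,p2},{p1,p3},{p1,p4},{p1,p2,p3}} A13={{p1,p2},{p1,p2,p3}} A14={{p1,p4}} A15={{p1,p3},{p1,p2,p3}} A16={{p1},{p1,p2},{p1,p3},{p1,p4},{p1,p2,p3}} A23={{p1,p2},{p2,p3},{p1,p2,p3}} A24={{p4},{p1,p4},{p3,p6}} A25={{p3},{p1,p3},{p2,p3},{p3,p6},{p1,p2,p3}} A26={{p1},{p3},{p1,p2},{p1,p3},{p1,p4},{p2,p3},{p3,p6},{p1,p2,p3}} A35={{p2,p3},{p1,p2,p3}} A36={{p1,p2},{p2,p3},{p1,p2,p3}} A45={{p3,p6}} A46={{p1,p4},{p3,p6}} A56={{p3},{p1,p3},{p2,p3},{p3,p6},{p1,p2,p3}}
  A123={{p1,p2},{p1,p2,p3}} A124={{p1,p4}} A125={{p1,p3},{p1,p2,p3}} A126={{p1},{p1,p2},{p1,p3},{p1,p4},{p1,p2,p3}} A135={{p1,p2,p3}} A136={{p1,p2},{p1,p2,p3}} A146={{p1,p4}} A156={{p1,p3},{p1,p2,p3}} A235={{p2,p3},{p1,p2,p3}} A236={{p1,p2},{p2,p3},{p1,p2,p3}} A245={{p3,p6}} A246={{p1,p4},{p3,p6}} A256={{p3},{p1,p3},{p2,p3},{p3,p6},{p1,p2,p3}} A356={{p2,p3},{p1,p2,p3}} A456={{p3,p6}}
  A1235={{p1,p2,p3}} A1236={{p1,p2},{p1,p2,p3}} A1246={{p1,p4}} A1256={{p1,p3},{p1,p2,p3}} A1356={{p1,p2,p3}} A2356={{p2,p3},{p1,p2,p3}} A2456={{p3,p6}}
  A12356={{p1,p2,p3}}
components per intersection:
  A1: {{p1},{p1,p2},{p1,p3},{p1,p4},{p1,p2,p3}}
  A2: {{p1},{p3},{p4},{p1,p2},{p1,p3},{p1,p4},{p2,p3},{p3,p6},{p1,p2,p3}}
  A3: {{p2},{p1,p2},{p2,p3},{p1,p2,p3}}
  A4: {{p4},{p1,p4}} {{p5}} {{p6},{p3,p6}}
  A5: {{p3},{p1,p3},{p2,p3},{p3,p6},{p1,p2,p3}}
  A6: {{p1},{p3},{p1,p2},{p1,p3},{p1,p4},{p2,p3},{p3,p6},{p1,p2,p3}}
  A12: {{p1},{p1,p2},{p1,p3},{p1,p4},{p1,p2,p3}}
  A13: {{p1,p2},{p1,p2,p3}}
  A14: {{p1,p4}}
  A15: {{p1,p3},{p1,p2,p3}}
  A16: {{p1},{p1,p2},{p1,p3},{p1,p4},{p1,p2,p3}}
  A23: {{p1,p2},{p2,p3},{p1,p2,p3}}
  A24: {{p4},{p1,p4}} {{p3,p6}}
  A25: {{p3},{p1,p3},{p2,p3},{p3,p6},{p1,p2,p3}}
  A26: {{p1},{p3},{p1,p2},{p1,p3},{p1,p4},{p2,p3},{p3,p6},{p1,p2,p3}}
  A35: {{p2,p3},{p1,p2,p3}}
  A36: {{p1,p2},{p2,p3},{p1,p2,p3}}
  A45: {{p3,p6}}
  A46: {{p1,p4}} {{p3,p6}}
  A56: {{p3},{p1,p3},{p2,p3},{p3,p6},{p1,p2,p3}}
  A123: {{p1,p2},{p1,p2,p3}}
  A124: {{p1,p4}}
  A125: {{p1,p3},{p1,p2,p3}}
  A126: {{p1},{p1,p2},{p1,p3},{p1,p4},{p1,p2,p3}}
  A135: {{p1,p2,p3}}
  A136: {{p1,p2},{p1,p2,p3}}
  A146: {{p1,p4}}
  A156: {{p1,p3},{p1,p2,p3}}
  A235: {{p2,p3},{p1,p2,p3}}
  A236: {{p1,p2},{p2,p3},{p1,p2,p3}}
  A245: {{p3,p6}}
  A246: {{p1,p4}} {{p3,p6}}
  A256: {{p3},{p1,p3},{p2,p3},{p3,p6},{p1,p2,p3}}
  A356: {{p2,p3},{p1,p2,p3}}
  A456: {{p3,p6}}
  A1235: {{p1,p2,p3}}
  A1236: {{p1,p2},{p1,p2,p3}}
  A1246: {{p1,p4}}
  A1256: {{p1,p3},{p1,p2,p3}}
  A1356: {{p1,p2,p3}}
  A2356: {{p2,p3},{p1,p2,p3}}
  A2456: {{p3,p6}}
  A12356: {{p1,p2,p3}}
C dims 8,16,16,7; δ0: rk 6, SNF 1^6; δ1: rk 10, SNF 1^10; δ2: rk 6, SNF 1^6
Ȟ^0 = (8 − 6) − 0 = 2, so Ȟ^0 ≅ Z^2
Ȟ^1 = (16 − 10) − 6 = 0, so Ȟ^1 ≅ 0
Ȟ^2 = (16 − 6) − 10 = 0, so Ȟ^2 ≅ 0


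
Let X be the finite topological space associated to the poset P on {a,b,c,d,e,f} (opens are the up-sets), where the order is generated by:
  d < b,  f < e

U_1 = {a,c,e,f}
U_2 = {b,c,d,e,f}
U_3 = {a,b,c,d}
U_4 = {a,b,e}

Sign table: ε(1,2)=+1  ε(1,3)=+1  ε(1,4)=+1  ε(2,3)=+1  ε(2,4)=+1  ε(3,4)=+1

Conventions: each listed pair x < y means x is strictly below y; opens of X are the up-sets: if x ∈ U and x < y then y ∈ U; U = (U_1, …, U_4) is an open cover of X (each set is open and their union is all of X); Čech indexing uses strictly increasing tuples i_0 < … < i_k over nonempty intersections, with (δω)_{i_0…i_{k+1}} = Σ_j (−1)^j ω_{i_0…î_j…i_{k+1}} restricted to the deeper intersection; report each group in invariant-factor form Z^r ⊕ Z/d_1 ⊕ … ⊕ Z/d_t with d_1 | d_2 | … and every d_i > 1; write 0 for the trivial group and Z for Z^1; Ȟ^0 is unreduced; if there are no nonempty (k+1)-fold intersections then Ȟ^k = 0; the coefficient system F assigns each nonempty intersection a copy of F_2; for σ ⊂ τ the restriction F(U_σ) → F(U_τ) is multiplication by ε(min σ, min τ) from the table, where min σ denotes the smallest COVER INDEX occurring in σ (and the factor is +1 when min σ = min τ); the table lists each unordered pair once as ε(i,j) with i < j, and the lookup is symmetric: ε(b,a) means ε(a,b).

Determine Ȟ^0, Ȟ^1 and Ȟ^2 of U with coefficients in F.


Ȟ^0(U;F) ≅ Z/2,  Ȟ^1(U;F) ≅ 0,  Ȟ^2(U;F) ≅ Z/2

nonempty overlaps:
  U12={c,e,f} U13={a,c} U14={a,e} U23={b,c,d} U24={b,e} U34={a,b}
  U123={c} U124={e} U134={a} U234={b}
C dims 4,6,4; δ0: rk_F2 3; δ1: rk_F2 3
degree 0: 4−3−0 = 1 → Ȟ^0 ≅ Z/2
degree 1: 6−3−3 = 0 → Ȟ^1 ≅ 0
degree 2: 4−0−3 = 1 → Ȟ^2 ≅ Z/2


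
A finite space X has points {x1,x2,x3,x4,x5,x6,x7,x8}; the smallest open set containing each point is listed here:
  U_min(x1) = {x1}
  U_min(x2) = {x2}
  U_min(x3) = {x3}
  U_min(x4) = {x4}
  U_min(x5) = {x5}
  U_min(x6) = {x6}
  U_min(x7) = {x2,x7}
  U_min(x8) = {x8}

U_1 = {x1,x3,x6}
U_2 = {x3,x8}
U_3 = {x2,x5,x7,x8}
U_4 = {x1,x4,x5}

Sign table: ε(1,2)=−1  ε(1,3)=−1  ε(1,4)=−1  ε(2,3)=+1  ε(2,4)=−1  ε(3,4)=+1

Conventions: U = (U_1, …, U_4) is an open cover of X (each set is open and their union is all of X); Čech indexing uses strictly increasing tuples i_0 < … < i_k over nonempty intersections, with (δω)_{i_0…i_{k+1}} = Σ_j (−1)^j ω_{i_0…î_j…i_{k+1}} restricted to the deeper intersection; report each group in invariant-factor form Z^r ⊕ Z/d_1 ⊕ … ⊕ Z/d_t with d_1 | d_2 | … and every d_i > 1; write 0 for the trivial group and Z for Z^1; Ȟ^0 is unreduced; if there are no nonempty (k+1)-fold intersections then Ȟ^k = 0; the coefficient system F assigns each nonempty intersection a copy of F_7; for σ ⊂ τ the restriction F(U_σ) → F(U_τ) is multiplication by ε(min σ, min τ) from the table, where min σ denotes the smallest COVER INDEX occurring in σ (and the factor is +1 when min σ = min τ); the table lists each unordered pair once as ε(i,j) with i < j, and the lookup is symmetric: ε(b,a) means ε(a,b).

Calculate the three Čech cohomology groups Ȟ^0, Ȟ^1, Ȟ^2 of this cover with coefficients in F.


Ȟ^0 = Z/7, Ȟ^1 = Z/7, Ȟ^2 = 0

nonempty intersections:
  U12={x3} U14={x1} U23={x8} U34={x5}
C dims 4,4; δ0: rk_F7 3
Ȟ^0: (4−3)−0=1 ⇒ Z/7
Ȟ^1: (4−0)−3=1 ⇒ Z/7
Ȟ^2: (0−0)−0=0 ⇒ 0


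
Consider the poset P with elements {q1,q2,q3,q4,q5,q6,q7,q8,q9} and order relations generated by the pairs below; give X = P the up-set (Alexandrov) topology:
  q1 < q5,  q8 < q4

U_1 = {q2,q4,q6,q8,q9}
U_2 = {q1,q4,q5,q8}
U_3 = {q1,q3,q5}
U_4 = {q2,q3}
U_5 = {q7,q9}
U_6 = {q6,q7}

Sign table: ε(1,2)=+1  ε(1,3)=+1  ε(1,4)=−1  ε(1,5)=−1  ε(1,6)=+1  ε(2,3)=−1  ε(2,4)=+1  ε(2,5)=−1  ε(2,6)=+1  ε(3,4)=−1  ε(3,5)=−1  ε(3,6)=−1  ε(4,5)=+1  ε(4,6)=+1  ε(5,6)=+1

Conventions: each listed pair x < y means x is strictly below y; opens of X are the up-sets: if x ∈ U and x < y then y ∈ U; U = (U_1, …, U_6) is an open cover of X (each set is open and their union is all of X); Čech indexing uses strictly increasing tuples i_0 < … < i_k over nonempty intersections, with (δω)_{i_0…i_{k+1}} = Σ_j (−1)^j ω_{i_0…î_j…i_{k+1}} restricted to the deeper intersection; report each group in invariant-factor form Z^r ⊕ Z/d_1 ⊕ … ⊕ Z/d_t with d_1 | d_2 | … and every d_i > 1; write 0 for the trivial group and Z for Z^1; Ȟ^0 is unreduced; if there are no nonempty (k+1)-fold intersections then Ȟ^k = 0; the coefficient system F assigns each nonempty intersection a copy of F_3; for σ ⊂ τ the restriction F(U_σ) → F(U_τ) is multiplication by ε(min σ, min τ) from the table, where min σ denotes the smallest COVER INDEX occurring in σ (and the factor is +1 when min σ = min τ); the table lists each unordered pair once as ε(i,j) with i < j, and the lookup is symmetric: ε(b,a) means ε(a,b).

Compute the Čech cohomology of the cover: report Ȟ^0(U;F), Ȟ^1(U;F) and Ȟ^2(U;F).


nerve of the cover:
  U12={q4,q8} U14={q2} U15={q9} U16={q6} U23={q1,q5} U34={q3} U56={q7}
C dims 6,7; δ0: rk_F3 6
Ȟ^0 = (6 − 6) − 0 = 0, so Ȟ^0 ≅ 0
Ȟ^1 = (7 − 0) − 6 = 1, so Ȟ^1 ≅ Z/3
Ȟ^2 = (0 − 0) − 0 = 0, so Ȟ^2 ≅ 0

Ȟ^0(U;F) ≅ 0, Ȟ^1(U;F) ≅ Z/3, Ȟ^2(U;F) ≅ 0


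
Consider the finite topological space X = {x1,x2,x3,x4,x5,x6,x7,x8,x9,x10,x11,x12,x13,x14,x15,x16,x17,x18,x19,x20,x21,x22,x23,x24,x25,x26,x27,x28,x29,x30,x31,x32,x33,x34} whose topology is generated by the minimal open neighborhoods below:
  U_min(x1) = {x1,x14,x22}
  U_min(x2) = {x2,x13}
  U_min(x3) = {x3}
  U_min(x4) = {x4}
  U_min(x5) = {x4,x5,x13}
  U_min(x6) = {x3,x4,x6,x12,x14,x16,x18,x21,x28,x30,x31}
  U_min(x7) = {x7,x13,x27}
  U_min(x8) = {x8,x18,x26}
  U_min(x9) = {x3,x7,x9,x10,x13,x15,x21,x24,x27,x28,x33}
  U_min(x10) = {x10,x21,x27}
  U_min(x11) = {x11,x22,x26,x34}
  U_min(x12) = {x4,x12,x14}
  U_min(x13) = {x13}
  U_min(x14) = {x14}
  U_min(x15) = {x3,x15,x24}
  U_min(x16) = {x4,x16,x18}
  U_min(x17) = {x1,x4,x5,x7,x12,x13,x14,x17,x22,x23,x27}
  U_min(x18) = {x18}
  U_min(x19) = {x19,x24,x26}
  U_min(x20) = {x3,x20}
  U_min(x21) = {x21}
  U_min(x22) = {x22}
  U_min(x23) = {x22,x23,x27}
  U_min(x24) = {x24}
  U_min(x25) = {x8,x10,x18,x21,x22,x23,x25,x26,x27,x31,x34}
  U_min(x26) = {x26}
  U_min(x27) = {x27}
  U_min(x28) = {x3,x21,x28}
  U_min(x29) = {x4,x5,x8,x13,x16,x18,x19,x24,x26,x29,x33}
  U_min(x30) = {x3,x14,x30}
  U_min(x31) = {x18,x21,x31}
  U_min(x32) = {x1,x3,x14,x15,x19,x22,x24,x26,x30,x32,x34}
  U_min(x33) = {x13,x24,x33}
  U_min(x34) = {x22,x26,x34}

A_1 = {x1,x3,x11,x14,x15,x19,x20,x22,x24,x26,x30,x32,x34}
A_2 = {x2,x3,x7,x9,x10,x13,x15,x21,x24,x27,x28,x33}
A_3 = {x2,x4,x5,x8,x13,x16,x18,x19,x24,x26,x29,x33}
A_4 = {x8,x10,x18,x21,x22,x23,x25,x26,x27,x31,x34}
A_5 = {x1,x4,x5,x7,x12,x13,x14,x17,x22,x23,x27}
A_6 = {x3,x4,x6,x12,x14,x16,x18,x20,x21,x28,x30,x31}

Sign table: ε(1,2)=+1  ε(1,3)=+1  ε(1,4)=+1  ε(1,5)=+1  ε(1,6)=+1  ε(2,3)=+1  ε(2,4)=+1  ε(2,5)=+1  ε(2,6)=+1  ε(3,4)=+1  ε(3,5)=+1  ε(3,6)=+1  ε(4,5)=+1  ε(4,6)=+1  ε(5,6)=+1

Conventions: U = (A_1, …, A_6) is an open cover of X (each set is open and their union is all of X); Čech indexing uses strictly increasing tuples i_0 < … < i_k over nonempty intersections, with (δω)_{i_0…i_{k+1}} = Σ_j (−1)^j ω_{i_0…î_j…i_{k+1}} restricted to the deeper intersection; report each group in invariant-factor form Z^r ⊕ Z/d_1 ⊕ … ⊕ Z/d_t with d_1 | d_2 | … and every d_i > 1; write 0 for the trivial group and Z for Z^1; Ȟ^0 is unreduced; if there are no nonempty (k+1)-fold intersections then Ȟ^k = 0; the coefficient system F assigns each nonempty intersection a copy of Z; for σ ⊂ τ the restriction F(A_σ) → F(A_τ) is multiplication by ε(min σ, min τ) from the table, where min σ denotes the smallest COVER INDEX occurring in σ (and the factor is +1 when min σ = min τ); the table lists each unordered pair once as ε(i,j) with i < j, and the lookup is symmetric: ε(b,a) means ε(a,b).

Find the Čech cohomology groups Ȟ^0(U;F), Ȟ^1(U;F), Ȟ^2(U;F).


Ȟ^0 = Z, Ȟ^1 = 0, Ȟ^2 = Z/2

nerve simplices:
  A12={x3,x15,x24} A13={x19,x24,x26} A14={x22,x26,x34} A15={x1,x14,x22} A16={x3,x14,x20,x30} A23={x2,x13,x24,x33} A24={x10,x21,x27} A25={x7,x13,x27} A26={x3,x21,x28} A34={x8,x18,x26} A35={x4,x5,x13} A36={x4,x16,x18} A45={x22,x23,x27} A46={x18,x21,x31} A56={x4,x12,x14}
  A123={x24} A126={x3} A134={x26} A145={x22} A156={x14} A235={x13} A245={x27} A246={x21} A346={x18} A356={x4}
C dims 6,15,10; δ0: rk 5, SNF 1^5; δ1: rk 10, SNF 1^9·2
degree 0: 6−5−0 = 1 → Ȟ^0 ≅ Z
degree 1: 15−10−5 = 0 → Ȟ^1 ≅ 0
degree 2: 10−0−10 = 0 plus torsion [2] → Ȟ^2 ≅ Z/2


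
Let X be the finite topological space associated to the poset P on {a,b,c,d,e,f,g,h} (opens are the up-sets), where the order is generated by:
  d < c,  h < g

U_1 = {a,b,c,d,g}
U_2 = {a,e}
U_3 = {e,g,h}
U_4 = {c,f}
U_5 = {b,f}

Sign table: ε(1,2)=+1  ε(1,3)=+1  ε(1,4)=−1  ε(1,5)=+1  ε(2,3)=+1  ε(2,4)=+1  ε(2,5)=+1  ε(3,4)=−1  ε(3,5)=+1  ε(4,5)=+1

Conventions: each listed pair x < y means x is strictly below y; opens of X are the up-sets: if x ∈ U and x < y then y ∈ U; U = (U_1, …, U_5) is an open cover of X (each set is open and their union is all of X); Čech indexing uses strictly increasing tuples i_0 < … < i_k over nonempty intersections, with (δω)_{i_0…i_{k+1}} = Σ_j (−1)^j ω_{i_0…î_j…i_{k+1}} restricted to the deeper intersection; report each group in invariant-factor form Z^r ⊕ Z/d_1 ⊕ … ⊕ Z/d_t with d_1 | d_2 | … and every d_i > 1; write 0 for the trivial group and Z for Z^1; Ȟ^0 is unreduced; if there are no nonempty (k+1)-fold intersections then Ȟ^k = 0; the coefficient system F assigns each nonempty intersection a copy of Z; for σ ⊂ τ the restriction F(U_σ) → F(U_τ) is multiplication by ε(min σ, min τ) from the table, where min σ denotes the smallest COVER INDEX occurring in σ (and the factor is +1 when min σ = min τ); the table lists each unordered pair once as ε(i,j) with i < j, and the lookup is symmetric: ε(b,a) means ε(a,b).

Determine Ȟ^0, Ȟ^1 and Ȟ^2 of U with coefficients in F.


nonempty overlaps:
  U12={a} U13={g} U14={c} U15={b} U23={e} U45={f}
C dims 5,6; δ0: rk 5, SNF 1^4·2
degree 0: 5−5−0 = 0 → Ȟ^0 ≅ 0
degree 1: 6−0−5 = 1 plus torsion [2] → Ȟ^1 ≅ Z ⊕ Z/2
degree 2: 0−0−0 = 0 → Ȟ^2 ≅ 0

Ȟ^0 ≅ 0; Ȟ^1 ≅ Z ⊕ Z/2; Ȟ^2 ≅ 0


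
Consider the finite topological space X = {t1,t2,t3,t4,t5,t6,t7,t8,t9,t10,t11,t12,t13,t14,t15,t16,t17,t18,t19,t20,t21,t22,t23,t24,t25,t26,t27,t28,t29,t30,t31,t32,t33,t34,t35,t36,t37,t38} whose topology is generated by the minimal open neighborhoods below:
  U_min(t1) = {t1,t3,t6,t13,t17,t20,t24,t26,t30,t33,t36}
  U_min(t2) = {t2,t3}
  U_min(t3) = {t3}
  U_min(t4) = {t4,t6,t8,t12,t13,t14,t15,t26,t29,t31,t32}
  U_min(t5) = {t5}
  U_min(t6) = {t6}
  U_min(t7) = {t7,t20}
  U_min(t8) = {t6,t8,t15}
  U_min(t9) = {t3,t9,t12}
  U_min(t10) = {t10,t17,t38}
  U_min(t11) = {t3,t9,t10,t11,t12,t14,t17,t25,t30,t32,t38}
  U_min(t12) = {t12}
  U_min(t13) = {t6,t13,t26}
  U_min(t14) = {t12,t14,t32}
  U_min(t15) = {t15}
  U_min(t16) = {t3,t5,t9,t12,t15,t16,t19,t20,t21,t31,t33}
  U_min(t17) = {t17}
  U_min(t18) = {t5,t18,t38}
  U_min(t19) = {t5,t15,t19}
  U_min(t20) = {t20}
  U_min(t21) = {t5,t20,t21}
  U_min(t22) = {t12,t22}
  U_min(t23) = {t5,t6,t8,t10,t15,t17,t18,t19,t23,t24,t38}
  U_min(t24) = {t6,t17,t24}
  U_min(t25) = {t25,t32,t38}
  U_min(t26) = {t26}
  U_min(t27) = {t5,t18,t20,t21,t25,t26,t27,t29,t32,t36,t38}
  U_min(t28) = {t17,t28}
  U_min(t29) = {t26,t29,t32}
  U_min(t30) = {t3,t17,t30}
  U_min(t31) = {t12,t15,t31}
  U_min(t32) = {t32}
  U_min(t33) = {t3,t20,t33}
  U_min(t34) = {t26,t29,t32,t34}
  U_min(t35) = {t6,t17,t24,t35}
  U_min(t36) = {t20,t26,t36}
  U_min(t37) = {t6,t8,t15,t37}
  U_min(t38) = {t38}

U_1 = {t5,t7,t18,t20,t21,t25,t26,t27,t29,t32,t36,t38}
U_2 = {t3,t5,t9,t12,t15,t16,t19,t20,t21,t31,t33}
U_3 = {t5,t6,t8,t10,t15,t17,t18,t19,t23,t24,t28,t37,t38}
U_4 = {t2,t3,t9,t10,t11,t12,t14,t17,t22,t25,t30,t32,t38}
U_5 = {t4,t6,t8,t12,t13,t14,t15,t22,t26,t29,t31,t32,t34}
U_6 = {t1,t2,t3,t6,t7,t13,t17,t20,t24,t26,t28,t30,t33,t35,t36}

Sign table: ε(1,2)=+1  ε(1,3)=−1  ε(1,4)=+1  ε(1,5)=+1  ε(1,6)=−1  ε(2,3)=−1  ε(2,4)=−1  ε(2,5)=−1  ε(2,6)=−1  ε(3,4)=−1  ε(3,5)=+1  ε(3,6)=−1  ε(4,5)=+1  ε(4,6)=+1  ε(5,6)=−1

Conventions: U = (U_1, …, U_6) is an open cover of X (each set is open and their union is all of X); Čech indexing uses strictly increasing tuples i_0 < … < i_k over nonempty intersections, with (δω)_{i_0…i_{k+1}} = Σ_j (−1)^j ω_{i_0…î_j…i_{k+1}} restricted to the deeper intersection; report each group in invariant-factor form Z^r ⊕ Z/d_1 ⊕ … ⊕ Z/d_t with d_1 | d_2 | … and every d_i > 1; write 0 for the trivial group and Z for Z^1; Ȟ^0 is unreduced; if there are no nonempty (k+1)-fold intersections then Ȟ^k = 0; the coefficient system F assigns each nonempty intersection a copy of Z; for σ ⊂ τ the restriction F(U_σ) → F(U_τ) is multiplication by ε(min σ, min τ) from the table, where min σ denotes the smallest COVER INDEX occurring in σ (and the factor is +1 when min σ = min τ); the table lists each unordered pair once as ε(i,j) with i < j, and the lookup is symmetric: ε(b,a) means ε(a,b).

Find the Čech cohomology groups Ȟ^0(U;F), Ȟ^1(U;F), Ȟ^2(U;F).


nonempty intersections:
  U12={t5,t20,t21} U13={t5,t18,t38} U14={t25,t32,t38} U15={t26,t29,t32} U16={t7,t20,t26,t36} U23={t5,t15,t19} U24={t3,t9,t12} U25={t12,t15,t31} U26={t3,t20,t33} U34={t10,t17,t38} U35={t6,t8,t15} U36={t6,t17,t24,t28} U45={t12,t14,t22,t32} U46={t2,t3,t17,t30} U56={t6,t13,t26}
  U123={t5} U126={t20} U134={t38} U145={t32} U156={t26} U235={t15} U245={t12} U246={t3} U346={t17} U356={t6}
C dims 6,15,10; δ0: rk 6, SNF 1^5·2; δ1: rk 9, SNF 1^9
Ȟ^0: (6−6)−0=0 ⇒ 0
Ȟ^1: (15−9)−6=0 plus torsion [2] ⇒ Z/2
Ȟ^2: (10−0)−9=1 ⇒ Z

Ȟ^0 ≅ 0; Ȟ^1 ≅ Z/2; Ȟ^2 ≅ Z


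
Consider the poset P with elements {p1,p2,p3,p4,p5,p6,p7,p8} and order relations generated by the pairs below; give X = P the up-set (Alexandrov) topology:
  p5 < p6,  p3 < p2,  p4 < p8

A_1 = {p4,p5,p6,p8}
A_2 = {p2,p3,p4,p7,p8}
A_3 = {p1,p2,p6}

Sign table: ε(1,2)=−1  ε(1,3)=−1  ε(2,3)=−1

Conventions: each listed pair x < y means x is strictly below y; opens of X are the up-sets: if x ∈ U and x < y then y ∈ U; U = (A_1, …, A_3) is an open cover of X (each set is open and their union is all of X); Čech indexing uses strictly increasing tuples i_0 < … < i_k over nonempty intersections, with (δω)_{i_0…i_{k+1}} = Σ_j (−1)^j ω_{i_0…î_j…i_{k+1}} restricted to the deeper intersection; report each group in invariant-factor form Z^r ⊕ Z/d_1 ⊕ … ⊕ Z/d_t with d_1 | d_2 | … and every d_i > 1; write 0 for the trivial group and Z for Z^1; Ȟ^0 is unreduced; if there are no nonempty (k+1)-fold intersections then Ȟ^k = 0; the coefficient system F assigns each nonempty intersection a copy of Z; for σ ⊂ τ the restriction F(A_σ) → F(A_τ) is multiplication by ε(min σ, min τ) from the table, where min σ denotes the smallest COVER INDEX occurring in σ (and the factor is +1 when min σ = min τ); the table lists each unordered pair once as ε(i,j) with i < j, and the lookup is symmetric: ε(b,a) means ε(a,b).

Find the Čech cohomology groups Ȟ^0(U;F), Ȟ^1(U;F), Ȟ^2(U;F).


nerve of the cover:
  A12={p4,p8} A13={p6} A23={p2}
C dims 3,3; δ0: rk 3, SNF 1^2·2
Ȟ^0 = (3 − 3) − 0 = 0, so Ȟ^0 ≅ 0
Ȟ^1 = (3 − 0) − 3 = 0 plus torsion [2], so Ȟ^1 ≅ Z/2
Ȟ^2 = (0 − 0) − 0 = 0, so Ȟ^2 ≅ 0

Ȟ^0(U;F) ≅ 0, Ȟ^1(U;F) ≅ Z/2, Ȟ^2(U;F) ≅ 0


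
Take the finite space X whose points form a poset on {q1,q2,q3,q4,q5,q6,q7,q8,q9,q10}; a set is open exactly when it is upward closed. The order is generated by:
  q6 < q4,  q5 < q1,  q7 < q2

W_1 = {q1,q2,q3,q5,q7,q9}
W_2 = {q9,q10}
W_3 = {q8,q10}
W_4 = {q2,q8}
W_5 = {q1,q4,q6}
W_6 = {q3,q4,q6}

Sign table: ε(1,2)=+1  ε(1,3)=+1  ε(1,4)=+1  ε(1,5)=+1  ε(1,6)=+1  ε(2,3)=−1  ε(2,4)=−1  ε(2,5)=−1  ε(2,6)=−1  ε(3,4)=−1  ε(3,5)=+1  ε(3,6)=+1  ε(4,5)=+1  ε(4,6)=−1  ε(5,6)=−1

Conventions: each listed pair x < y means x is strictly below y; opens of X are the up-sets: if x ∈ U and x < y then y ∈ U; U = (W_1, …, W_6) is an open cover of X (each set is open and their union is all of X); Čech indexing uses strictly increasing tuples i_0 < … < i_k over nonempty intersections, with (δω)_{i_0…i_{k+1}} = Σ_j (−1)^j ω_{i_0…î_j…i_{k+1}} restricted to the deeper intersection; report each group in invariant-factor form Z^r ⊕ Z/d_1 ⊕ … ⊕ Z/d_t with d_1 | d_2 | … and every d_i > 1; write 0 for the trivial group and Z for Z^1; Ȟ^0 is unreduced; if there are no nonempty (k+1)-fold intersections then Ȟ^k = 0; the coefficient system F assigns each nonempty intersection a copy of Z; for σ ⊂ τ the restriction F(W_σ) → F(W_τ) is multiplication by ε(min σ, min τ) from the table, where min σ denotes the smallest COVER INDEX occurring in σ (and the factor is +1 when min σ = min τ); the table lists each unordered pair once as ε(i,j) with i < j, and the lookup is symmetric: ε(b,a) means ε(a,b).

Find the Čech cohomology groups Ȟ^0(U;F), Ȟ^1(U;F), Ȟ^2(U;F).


Ȟ^0 = 0, Ȟ^1 = Z ⊕ Z/2 and Ȟ^2 = 0

nonempty overlaps:
  W12={q9} W14={q2} W15={q1} W16={q3} W23={q10} W34={q8} W56={q4,q6}
C dims 6,7; δ0: rk 6, SNF 1^5·2
degree 0: 6−6−0 = 0 → Ȟ^0 ≅ 0
degree 1: 7−0−6 = 1 plus torsion [2] → Ȟ^1 ≅ Z ⊕ Z/2
degree 2: 0−0−0 = 0 → Ȟ^2 ≅ 0


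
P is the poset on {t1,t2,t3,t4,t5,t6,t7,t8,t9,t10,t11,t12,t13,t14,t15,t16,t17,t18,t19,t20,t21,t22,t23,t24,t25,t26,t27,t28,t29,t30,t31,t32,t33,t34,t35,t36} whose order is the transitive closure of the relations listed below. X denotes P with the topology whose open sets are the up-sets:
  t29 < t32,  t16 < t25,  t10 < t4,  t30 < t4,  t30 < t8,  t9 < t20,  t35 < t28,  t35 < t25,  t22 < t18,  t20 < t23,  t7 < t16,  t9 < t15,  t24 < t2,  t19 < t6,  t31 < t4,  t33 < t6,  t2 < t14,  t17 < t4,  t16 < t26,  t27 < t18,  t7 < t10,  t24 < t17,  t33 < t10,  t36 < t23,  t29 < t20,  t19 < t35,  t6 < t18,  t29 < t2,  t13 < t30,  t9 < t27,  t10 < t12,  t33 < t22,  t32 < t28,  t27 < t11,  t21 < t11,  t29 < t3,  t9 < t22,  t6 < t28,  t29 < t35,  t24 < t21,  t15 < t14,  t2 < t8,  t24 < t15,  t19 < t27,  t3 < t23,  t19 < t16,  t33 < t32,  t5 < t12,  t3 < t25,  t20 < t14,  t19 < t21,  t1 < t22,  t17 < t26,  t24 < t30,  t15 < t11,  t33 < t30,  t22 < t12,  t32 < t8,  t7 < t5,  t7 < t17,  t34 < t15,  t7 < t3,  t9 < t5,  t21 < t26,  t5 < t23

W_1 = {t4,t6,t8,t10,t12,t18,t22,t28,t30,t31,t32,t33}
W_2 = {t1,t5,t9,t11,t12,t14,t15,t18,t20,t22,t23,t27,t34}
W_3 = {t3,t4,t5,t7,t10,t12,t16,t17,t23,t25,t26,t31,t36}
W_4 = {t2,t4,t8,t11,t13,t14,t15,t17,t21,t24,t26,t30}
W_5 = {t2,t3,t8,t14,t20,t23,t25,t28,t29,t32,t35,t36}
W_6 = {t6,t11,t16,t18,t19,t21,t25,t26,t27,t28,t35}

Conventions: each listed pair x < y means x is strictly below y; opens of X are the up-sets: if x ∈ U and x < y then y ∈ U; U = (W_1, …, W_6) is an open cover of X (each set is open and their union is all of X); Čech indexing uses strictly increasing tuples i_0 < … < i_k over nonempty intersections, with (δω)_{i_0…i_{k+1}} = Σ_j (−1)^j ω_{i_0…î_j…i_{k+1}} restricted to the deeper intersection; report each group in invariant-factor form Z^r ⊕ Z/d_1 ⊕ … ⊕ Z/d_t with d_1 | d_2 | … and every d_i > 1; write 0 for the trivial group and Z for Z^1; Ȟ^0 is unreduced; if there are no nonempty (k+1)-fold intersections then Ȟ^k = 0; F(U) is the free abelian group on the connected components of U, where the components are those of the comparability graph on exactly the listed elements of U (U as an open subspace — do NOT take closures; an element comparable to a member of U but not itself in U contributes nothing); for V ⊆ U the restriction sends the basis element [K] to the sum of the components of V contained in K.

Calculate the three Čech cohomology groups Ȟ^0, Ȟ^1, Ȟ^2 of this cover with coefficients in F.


Ȟ^0 ≅ Z; Ȟ^1 ≅ 0; Ȟ^2 ≅ Z/2

intersection data:
  W12={t12,t18,t22} W13={t4,t10,t12,t31} W14={t4,t8,t30} W15={t8,t28,t32} W16={t6,t18,t28} W23={t5,t12,t23} W24={t11,t14,t15} W25={t14,t20,t23} W26={t11,t18,t27} W34={t4,t17,t26} W35={t3,t23,t25,t36} W36={t16,t25,t26} W45={t2,t8,t14} W46={t11,t21,t26} W56={t25,t28,t35}
  W123={t12} W126={t18} W134={t4} W145={t8} W156={t28} W235={t23} W245={t14} W246={t11} W346={t26} W356={t25}
components per intersection:
  W1: {t4,t6,t8,t10,t12,t18,t22,t28,t30,t31,t32,t33}
  W2: {t1,t5,t9,t11,t12,t14,t15,t18,t20,t22,t23,t27,t34}
  W3: {t3,t4,t5,t7,t10,t12,t16,t17,t23,t25,t26,t31,t36}
  W4: {t2,t4,t8,t11,t13,t14,t15,t17,t21,t24,t26,t30}
  W5: {t2,t3,t8,t14,t20,t23,t25,t28,t29,t32,t35,t36}
  W6: {t6,t11,t16,t18,t19,t21,t25,t26,t27,t28,t35}
  W12: {t12,t18,t22}
  W13: {t4,t10,t12,t31}
  W14: {t4,t8,t30}
  W15: {t8,t28,t32}
  W16: {t6,t18,t28}
  W23: {t5,t12,t23}
  W24: {t11,t14,t15}
  W25: {t14,t20,t23}
  W26: {t11,t18,t27}
  W34: {t4,t17,t26}
  W35: {t3,t23,t25,t36}
  W36: {t16,t25,t26}
  W45: {t2,t8,t14}
  W46: {t11,t21,t26}
  W56: {t25,t28,t35}
  W123: {t12}
  W126: {t18}
  W134: {t4}
  W145: {t8}
  W156: {t28}
  W235: {t23}
  W245: {t14}
  W246: {t11}
  W346: {t26}
  W356: {t25}
C dims 6,15,10; δ0: rk 5, SNF 1^5; δ1: rk 10, SNF 1^9·2
Ȟ^0 = (6 − 5) − 0 = 1, so Ȟ^0 ≅ Z
Ȟ^1 = (15 − 10) − 5 = 0, so Ȟ^1 ≅ 0
Ȟ^2 = (10 − 0) − 10 = 0 plus torsion [2], so Ȟ^2 ≅ Z/2


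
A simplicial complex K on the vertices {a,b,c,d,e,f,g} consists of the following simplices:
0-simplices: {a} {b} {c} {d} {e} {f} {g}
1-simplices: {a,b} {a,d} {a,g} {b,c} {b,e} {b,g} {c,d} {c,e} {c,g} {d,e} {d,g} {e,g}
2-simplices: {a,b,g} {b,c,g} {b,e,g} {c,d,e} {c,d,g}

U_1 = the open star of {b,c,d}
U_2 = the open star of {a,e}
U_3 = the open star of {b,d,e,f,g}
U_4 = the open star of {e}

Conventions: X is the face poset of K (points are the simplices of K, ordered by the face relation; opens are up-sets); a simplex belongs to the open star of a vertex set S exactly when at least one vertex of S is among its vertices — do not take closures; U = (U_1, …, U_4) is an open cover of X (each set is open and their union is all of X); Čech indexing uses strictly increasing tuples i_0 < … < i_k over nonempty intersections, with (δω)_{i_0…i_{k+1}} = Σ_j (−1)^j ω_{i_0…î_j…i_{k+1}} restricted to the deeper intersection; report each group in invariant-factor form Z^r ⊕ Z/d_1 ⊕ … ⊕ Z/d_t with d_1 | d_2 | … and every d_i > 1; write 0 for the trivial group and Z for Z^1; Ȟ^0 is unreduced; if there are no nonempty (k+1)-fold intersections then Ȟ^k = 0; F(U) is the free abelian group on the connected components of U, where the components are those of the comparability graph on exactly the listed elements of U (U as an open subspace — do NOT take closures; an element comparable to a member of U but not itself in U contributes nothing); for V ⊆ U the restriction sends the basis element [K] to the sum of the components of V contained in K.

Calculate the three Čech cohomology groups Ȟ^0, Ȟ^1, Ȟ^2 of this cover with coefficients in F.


Ȟ^0 ≅ Z^2,  Ȟ^1 ≅ Z,  Ȟ^2 ≅ 0

intersection data:
  U1={{b},{c},{d},{a,b},{a,d},{b,c},{b,e},{b,g},{c,d},{c,e},{c,g},{d,e},{d,g},{a,b,g},{b,c,g},{b,e,g},{c,d,e},{c,d,g}} U2={{a},{e},{a,b},{a,d},{a,g},{b,e},{c,e},{d,e},{e,g},{a,b,g},{b,e,g},{c,d,e}} U3={{b},{d},{e},{f},{g},{a,b},{a,d},{a,g},{b,c},{b,e},{b,g},{c,d},{c,e},{c,g},{d,e},{d,g},{e,g},{a,b,g},{b,c,g},{b,e,g},{c,d,e},{c,d,g}} U4={{e},{b,e},{c,e},{d,e},{e,g},{b,e,g},{c,d,e}}
  U12={{a,b},{a,d},{b,e},{c,e},{d,e},{a,b,g},{b,e,g},{c,d,e}} U13={{b},{d},{a,b},{a,d},{b,c},{b,e},{b,g},{c,d},{c,e},{c,g},{d,e},{d,g},{a,b,g},{b,c,g},{b,e,g},{c,d,e},{c,d,g}} U14={{b,e},{c,e},{d,e},{b,e,g},{c,d,e}} U23={{e},{a,b},{a,d},{a,g},{b,e},{c,e},{d,e},{e,g},{a,b,g},{b,e,g},{c,d,e}} U24={{e},{b,e},{c,e},{d,e},{e,g},{b,e,g},{c,d,e}} U34={{e},{b,e},{c,e},{d,e},{e,g},{b,e,g},{c,d,e}}
  U123={{a,b},{a,d},{b,e},{c,e},{d,e},{a,b,g},{b,e,g},{c,d,e}} U124={{b,e},{c,e},{d,e},{b,e,g},{c,d,e}} U134={{b,e},{c,e},{d,e},{b,e,g},{c,d,e}} U234={{e},{b,e},{c,e},{d,e},{e,g},{b,e,g},{c,d,e}}
  U1234={{b,e},{c,e},{d,e},{b,e,g},{c,d,e}}
components per intersection:
  U1: {{b},{c},{d},{a,b},{a,d},{b,c},{b,e},{b,g},{c,d},{c,e},{c,g},{d,e},{d,g},{a,b,g},{b,c,g},{b,e,g},{c,d,e},{c,d,g}}
  U2: {{a},{a,b},{a,d},{a,g},{a,b,g}} {{e},{b,e},{c,e},{d,e},{e,g},{b,e,g},{c,d,e}}
  U3: {{b},{d},{e},{g},{a,b},{a,d},{a,g},{b,c},{b,e},{b,g},{c,d},{c,e},{c,g},{d,e},{d,g},{e,g},{a,b,g},{b,c,g},{b,e,g},{c,d,e},{c,d,g}} {{f}}
  U4: {{e},{b,e},{c,e},{d,e},{e,g},{b,e,g},{c,d,e}}
  U12: {{a,b},{a,b,g}} {{a,d}} {{b,e},{b,e,g}} {{c,e},{d,e},{c,d,e}}
  U13: {{b},{d},{a,b},{a,d},{b,c},{b,e},{b,g},{c,d},{c,e},{c,g},{d,e},{d,g},{a,b,g},{b,c,g},{b,e,g},{c,d,e},{c,d,g}}
  U14: {{b,e},{b,e,g}} {{c,e},{d,e},{c,d,e}}
  U23: {{e},{b,e},{c,e},{d,e},{e,g},{b,e,g},{c,d,e}} {{a,b},{a,g},{a,b,g}} {{a,d}}
  U24: {{e},{b,e},{c,e},{d,e},{e,g},{b,e,g},{c,d,e}}
  U34: {{e},{b,e},{c,e},{d,e},{e,g},{b,e,g},{c,d,e}}
  U123: {{a,b},{a,b,g}} {{a,d}} {{b,e},{b,e,g}} {{c,e},{d,e},{c,d,e}}
  U124: {{b,e},{b,e,g}} {{c,e},{d,e},{c,d,e}}
  U134: {{b,e},{b,e,g}} {{c,e},{d,e},{c,d,e}}
  U234: {{e},{b,e},{c,e},{d,e},{e,g},{b,e,g},{c,d,e}}
  U1234: {{b,e},{b,e,g}} {{c,e},{d,e},{c,d,e}}
C dims 6,12,9,2; δ0: rk 4, SNF 1^4; δ1: rk 7, SNF 1^7; δ2: rk 2, SNF 1^2
Ȟ^0 = (6 − 4) − 0 = 2, so Ȟ^0 ≅ Z^2
Ȟ^1 = (12 − 7) − 4 = 1, so Ȟ^1 ≅ Z
Ȟ^2 = (9 − 2) − 7 = 0, so Ȟ^2 ≅ 0


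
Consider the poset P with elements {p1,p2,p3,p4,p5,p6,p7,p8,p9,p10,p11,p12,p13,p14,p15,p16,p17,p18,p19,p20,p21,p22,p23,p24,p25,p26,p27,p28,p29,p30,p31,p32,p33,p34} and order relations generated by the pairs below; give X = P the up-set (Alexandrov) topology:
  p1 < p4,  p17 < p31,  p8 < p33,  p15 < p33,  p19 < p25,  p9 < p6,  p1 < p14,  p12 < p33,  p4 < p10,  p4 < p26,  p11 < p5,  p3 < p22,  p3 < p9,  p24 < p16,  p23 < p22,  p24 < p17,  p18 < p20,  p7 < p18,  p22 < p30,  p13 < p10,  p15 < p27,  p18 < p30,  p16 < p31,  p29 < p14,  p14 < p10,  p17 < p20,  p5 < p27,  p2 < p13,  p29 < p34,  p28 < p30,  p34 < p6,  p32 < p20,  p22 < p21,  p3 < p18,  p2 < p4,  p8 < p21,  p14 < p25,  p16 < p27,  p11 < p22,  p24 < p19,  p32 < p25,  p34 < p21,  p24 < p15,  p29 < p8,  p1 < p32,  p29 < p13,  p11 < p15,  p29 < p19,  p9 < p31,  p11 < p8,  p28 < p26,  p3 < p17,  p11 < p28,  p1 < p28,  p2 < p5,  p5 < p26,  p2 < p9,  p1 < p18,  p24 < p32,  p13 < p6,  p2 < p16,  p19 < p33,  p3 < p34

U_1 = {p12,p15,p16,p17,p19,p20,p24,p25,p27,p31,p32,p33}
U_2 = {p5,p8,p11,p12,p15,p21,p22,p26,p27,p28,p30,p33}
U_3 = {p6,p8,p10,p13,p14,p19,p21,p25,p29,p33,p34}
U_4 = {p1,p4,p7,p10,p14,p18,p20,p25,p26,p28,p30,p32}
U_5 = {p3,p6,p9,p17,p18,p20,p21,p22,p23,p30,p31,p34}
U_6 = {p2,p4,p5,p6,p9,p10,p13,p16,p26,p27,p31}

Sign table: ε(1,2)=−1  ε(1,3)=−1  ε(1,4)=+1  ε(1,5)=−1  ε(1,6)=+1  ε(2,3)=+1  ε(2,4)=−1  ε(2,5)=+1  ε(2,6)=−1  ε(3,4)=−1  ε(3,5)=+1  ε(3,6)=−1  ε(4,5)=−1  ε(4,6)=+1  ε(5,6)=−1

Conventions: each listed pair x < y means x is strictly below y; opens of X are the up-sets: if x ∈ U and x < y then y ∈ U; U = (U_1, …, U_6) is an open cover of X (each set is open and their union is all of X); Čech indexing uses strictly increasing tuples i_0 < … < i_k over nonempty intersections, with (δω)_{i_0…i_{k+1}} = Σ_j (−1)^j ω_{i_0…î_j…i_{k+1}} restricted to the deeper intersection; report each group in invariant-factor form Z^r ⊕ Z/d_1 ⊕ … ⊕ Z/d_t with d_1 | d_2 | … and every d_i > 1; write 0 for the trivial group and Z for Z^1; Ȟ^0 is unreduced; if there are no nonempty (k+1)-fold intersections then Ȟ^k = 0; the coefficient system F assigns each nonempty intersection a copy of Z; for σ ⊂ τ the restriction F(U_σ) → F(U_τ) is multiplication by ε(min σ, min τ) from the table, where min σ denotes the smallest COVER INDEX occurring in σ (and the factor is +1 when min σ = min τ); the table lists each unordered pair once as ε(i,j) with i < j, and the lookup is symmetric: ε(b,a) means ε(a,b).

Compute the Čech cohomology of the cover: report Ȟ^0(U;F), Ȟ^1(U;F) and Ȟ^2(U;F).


nonempty overlaps:
  U12={p12,p15,p27,p33} U13={p19,p25,p33} U14={p20,p25,p32} U15={p17,p20,p31} U16={p16,p27,p31} U23={p8,p21,p33} U24={p26,p28,p30} U25={p21,p22,p30} U26={p5,p26,p27} U34={p10,p14,p25} U35={p6,p21,p34} U36={p6,p10,p13} U45={p18,p20,p30} U46={p4,p10,p26} U56={p6,p9,p31}
  U123={p33} U126={p27} U134={p25} U145={p20} U156={p31} U235={p21} U245={p30} U246={p26} U346={p10} U356={p6}
C dims 6,15,10; δ0: rk 5, SNF 1^5; δ1: rk 10, SNF 1^9·2
degree 0: 6−5−0 = 1 → Ȟ^0 ≅ Z
degree 1: 15−10−5 = 0 → Ȟ^1 ≅ 0
degree 2: 10−0−10 = 0 plus torsion [2] → Ȟ^2 ≅ Z/2

Ȟ^0 = Z; Ȟ^1 = 0; Ȟ^2 = Z/2
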